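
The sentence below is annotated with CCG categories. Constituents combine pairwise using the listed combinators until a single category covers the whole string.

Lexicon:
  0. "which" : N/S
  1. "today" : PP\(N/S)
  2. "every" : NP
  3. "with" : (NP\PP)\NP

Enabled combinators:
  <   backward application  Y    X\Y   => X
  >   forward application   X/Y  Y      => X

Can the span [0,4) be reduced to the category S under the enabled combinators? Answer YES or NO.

N/S PP\(N/S) NP (NP\PP)\NP
CKY chart[0,4] = {NP}; S ∉ chart

NO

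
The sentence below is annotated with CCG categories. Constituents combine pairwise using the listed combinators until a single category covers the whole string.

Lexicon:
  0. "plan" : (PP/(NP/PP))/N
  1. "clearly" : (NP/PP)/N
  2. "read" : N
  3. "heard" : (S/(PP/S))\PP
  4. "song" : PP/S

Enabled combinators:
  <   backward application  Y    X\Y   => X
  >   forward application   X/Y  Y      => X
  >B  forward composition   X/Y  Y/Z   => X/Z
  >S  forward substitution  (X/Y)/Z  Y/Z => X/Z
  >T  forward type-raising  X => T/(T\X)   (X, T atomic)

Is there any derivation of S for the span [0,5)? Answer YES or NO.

[0,5] S   >
  [0,4] S/(PP/S)   <
    [0,3] PP   >
      [0,2] PP/N   >S
        [0,1] "plan" : (PP/(NP/PP))/N
        [1,2] "clearly" : (NP/PP)/N
      [2,3] "read" : N
    [3,4] "heard" : (S/(PP/S))\PP
  [4,5] "song" : PP/S

YES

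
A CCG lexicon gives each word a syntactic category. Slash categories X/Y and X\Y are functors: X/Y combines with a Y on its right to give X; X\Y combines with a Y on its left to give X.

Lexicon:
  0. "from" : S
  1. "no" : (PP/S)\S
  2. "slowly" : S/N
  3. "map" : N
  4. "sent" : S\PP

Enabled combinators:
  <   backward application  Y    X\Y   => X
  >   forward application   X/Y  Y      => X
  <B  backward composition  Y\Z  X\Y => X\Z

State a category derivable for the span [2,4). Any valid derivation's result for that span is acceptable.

S

[0,5] S   <
  [0,4] PP   >
    [0,2] PP/S   <
      [0,1] "from" : S
      [1,2] "no" : (PP/S)\S
    [2,4] S   >
      [2,3] "slowly" : S/N
      [3,4] "map" : N
  [4,5] "sent" : S\PP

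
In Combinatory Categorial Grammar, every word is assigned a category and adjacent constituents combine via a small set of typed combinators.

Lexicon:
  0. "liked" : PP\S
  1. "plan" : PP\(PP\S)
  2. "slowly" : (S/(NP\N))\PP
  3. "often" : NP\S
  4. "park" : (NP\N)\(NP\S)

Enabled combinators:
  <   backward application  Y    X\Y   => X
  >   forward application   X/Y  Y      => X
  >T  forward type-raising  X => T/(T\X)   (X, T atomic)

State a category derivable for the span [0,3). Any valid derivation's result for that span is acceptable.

S/(NP\N)

[0,5] S   >
  [0,3] S/(NP\N)   <
    [0,2] PP   <
      [0,1] "liked" : PP\S
      [1,2] "plan" : PP\(PP\S)
    [2,3] "slowly" : (S/(NP\N))\PP
  [3,5] NP\N   <
    [3,4] "often" : NP\S
    [4,5] "park" : (NP\N)\(NP\S)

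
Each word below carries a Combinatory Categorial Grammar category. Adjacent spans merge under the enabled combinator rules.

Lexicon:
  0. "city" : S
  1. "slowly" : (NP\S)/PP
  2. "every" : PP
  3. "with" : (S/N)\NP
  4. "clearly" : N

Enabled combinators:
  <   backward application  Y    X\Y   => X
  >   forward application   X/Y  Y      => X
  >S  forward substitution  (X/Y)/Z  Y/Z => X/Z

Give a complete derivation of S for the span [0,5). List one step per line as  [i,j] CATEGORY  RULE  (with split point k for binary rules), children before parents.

[0,5] S   >
  [0,4] S/N   <
    [0,3] NP   <
      [0,1] "city" : S
      [1,3] NP\S   >
        [1,2] "slowly" : (NP\S)/PP
        [2,3] "every" : PP
    [3,4] "with" : (S/N)\NP
  [4,5] "clearly" : N

[0,1] S  lex  "city"
[1,2] (NP\S)/PP  lex  "slowly"
[2,3] PP  lex  "every"
[1,3] NP\S  >  k=2
[0,3] NP  <  k=1
[3,4] (S/N)\NP  lex  "with"
[0,4] S/N  <  k=3
[4,5] N  lex  "clearly"
[0,5] S  >  k=4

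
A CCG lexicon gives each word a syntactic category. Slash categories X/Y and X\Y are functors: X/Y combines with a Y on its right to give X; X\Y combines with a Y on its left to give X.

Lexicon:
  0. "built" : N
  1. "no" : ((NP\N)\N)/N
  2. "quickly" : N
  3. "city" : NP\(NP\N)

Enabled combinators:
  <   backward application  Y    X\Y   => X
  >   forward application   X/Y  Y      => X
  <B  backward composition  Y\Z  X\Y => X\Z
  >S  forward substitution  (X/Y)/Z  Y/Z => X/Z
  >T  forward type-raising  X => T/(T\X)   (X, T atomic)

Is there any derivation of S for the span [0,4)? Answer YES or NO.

N ((NP\N)\N)/N N NP\(NP\N)
CKY chart[0,4] = {N/(N\NP), NP, NP/(NP\NP), PP/(PP\NP), S/(S\NP)}; S ∉ chart

NO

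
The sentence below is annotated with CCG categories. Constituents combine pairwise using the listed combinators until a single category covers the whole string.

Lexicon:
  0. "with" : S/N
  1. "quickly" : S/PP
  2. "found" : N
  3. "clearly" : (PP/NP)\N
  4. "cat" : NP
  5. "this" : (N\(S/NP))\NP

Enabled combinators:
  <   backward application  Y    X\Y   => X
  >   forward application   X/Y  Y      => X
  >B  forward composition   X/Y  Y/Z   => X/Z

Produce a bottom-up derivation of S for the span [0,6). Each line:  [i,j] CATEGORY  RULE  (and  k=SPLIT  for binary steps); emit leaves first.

[0,6] S   >
  [0,1] "with" : S/N
  [1,6] N   <
    [1,4] S/NP   >B
      [1,2] "quickly" : S/PP
      [2,4] PP/NP   <
        [2,3] "found" : N
        [3,4] "clearly" : (PP/NP)\N
    [4,6] N\(S/NP)   <
      [4,5] "cat" : NP
      [5,6] "this" : (N\(S/NP))\NP

[0,1] S/N  lex  "with"
[1,2] S/PP  lex  "quickly"
[2,3] N  lex  "found"
[3,4] (PP/NP)\N  lex  "clearly"
[2,4] PP/NP  <  k=3
[1,4] S/NP  >B  k=2
[4,5] NP  lex  "cat"
[5,6] (N\(S/NP))\NP  lex  "this"
[4,6] N\(S/NP)  <  k=5
[1,6] N  <  k=4
[0,6] S  >  k=1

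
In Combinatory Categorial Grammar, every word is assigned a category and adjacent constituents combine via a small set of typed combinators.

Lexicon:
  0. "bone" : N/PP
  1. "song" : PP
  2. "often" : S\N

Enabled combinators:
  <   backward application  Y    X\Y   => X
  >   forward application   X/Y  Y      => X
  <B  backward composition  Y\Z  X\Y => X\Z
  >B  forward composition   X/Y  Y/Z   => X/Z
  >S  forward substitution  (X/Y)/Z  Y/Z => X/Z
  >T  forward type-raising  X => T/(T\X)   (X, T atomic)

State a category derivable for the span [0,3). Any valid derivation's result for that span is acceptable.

[0,3] S   <
  [0,2] N   >
    [0,1] "bone" : N/PP
    [1,2] "song" : PP
  [2,3] "often" : S\N

S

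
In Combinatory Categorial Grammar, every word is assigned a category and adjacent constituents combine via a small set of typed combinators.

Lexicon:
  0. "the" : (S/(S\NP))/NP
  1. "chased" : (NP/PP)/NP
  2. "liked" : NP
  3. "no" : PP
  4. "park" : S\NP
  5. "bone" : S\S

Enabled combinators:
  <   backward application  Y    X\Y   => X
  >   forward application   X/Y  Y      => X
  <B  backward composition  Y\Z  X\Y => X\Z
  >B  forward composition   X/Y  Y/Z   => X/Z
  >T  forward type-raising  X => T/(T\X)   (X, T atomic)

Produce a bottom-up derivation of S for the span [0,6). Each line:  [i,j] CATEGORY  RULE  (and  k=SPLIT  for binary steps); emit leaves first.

[0,1] (S/(S\NP))/NP  lex  "the"
[1,2] (NP/PP)/NP  lex  "chased"
[2,3] NP  lex  "liked"
[1,3] NP/PP  >  k=2
[3,4] PP  lex  "no"
[1,4] NP  >  k=3
[0,4] S/(S\NP)  >  k=1
[4,5] S\NP  lex  "park"
[5,6] S\S  lex  "bone"
[4,6] S\NP  <B  k=5
[0,6] S  >  k=4

[0,6] S   >
  [0,4] S/(S\NP)   >
    [0,1] "the" : (S/(S\NP))/NP
    [1,4] NP   >
      [1,3] NP/PP   >
        [1,2] "chased" : (NP/PP)/NP
        [2,3] "liked" : NP
      [3,4] "no" : PP
  [4,6] S\NP   <B
    [4,5] "park" : S\NP
    [5,6] "bone" : S\S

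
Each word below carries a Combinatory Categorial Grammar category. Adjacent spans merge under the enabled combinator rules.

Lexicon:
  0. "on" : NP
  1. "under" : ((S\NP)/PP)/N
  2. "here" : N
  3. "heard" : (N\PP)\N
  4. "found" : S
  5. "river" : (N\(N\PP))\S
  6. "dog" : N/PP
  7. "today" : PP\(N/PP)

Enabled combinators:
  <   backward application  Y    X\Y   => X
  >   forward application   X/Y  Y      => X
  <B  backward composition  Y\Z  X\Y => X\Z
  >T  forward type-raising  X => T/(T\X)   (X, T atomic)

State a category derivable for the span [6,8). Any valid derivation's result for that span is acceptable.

PP

[0,8] S   <
  [0,1] "on" : NP
  [1,8] S\NP   >
    [1,6] (S\NP)/PP   >
      [1,2] "under" : ((S\NP)/PP)/N
      [2,6] N   <
        [2,4] N\PP   <
          [2,3] "here" : N
          [3,4] "heard" : (N\PP)\N
        [4,6] N\(N\PP)   <
          [4,5] "found" : S
          [5,6] "river" : (N\(N\PP))\S
    [6,8] PP   <
      [6,7] "dog" : N/PP
      [7,8] "today" : PP\(N/PP)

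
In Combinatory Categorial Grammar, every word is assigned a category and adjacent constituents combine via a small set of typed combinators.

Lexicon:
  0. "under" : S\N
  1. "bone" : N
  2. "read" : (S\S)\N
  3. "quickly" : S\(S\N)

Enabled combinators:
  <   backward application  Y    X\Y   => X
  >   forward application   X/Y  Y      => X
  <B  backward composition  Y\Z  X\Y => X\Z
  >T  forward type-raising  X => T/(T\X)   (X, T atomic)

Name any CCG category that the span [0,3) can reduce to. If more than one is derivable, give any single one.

[0,4] S   <
  [0,3] S\N   <B
    [0,1] "under" : S\N
    [1,3] S\S   <
      [1,2] "bone" : N
      [2,3] "read" : (S\S)\N
  [3,4] "quickly" : S\(S\N)

S\N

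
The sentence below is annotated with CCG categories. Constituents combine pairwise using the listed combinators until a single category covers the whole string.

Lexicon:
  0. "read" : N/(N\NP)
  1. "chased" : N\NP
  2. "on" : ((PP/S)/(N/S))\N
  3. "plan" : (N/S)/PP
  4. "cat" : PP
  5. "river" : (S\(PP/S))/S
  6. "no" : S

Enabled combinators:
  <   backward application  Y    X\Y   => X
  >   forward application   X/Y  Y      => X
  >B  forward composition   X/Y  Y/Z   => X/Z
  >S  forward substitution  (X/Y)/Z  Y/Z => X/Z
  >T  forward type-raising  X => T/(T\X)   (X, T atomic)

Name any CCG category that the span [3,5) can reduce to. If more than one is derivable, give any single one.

[0,7] S   <
  [0,5] PP/S   >
    [0,3] (PP/S)/(N/S)   <
      [0,2] N   >
        [0,1] "read" : N/(N\NP)
        [1,2] "chased" : N\NP
      [2,3] "on" : ((PP/S)/(N/S))\N
    [3,5] N/S   >
      [3,4] "plan" : (N/S)/PP
      [4,5] "cat" : PP
  [5,7] S\(PP/S)   >
    [5,6] "river" : (S\(PP/S))/S
    [6,7] "no" : S

N/S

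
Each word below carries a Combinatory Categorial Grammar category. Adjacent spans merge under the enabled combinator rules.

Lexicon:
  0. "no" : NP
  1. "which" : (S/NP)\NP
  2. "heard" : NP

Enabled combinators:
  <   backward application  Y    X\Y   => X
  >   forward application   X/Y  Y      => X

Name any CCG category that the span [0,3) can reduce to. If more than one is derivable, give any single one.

S

[0,3] S   >
  [0,2] S/NP   <
    [0,1] "no" : NP
    [1,2] "which" : (S/NP)\NP
  [2,3] "heard" : NP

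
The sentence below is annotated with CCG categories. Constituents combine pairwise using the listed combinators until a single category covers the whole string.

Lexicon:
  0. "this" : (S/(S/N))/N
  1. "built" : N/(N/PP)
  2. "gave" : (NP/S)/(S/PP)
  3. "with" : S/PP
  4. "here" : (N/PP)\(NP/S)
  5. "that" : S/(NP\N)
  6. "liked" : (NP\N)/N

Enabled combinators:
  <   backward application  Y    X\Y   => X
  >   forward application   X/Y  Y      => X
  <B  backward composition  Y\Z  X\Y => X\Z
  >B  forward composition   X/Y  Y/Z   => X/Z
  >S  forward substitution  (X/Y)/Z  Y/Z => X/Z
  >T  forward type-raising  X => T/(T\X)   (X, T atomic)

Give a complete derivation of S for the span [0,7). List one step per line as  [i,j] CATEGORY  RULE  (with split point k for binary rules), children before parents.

[0,1] (S/(S/N))/N  lex  "this"
[1,2] N/(N/PP)  lex  "built"
[2,3] (NP/S)/(S/PP)  lex  "gave"
[3,4] S/PP  lex  "with"
[2,4] NP/S  >  k=3
[4,5] (N/PP)\(NP/S)  lex  "here"
[2,5] N/PP  <  k=4
[1,5] N  >  k=2
[0,5] S/(S/N)  >  k=1
[5,6] S/(NP\N)  lex  "that"
[6,7] (NP\N)/N  lex  "liked"
[5,7] S/N  >B  k=6
[0,7] S  >  k=5

[0,7] S   >
  [0,5] S/(S/N)   >
    [0,1] "this" : (S/(S/N))/N
    [1,5] N   >
      [1,2] "built" : N/(N/PP)
      [2,5] N/PP   <
        [2,4] NP/S   >
          [2,3] "gave" : (NP/S)/(S/PP)
          [3,4] "with" : S/PP
        [4,5] "here" : (N/PP)\(NP/S)
  [5,7] S/N   >B
    [5,6] "that" : S/(NP\N)
    [6,7] "liked" : (NP\N)/N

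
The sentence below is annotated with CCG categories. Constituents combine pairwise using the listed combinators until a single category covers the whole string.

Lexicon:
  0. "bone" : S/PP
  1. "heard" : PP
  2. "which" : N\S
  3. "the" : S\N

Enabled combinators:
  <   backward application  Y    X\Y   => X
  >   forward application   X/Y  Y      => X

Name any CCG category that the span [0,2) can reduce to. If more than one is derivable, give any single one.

S

[0,4] S   <
  [0,3] N   <
    [0,2] S   >
      [0,1] "bone" : S/PP
      [1,2] "heard" : PP
    [2,3] "which" : N\S
  [3,4] "the" : S\N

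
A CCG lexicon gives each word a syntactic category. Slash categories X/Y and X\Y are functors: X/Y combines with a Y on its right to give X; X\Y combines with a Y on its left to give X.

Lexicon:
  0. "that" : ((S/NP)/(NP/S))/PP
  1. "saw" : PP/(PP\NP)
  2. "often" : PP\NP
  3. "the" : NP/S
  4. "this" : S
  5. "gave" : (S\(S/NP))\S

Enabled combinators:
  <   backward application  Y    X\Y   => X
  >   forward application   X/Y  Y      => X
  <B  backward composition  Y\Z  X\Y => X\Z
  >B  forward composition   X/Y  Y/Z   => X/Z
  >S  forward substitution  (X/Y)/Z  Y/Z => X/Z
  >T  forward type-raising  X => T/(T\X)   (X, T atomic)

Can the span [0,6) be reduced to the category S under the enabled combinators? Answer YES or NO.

[0,6] S   <
  [0,4] S/NP   >
    [0,3] (S/NP)/(NP/S)   >
      [0,1] "that" : ((S/NP)/(NP/S))/PP
      [1,3] PP   >
        [1,2] "saw" : PP/(PP\NP)
        [2,3] "often" : PP\NP
    [3,4] "the" : NP/S
  [4,6] S\(S/NP)   <
    [4,5] "this" : S
    [5,6] "gave" : (S\(S/NP))\S

YES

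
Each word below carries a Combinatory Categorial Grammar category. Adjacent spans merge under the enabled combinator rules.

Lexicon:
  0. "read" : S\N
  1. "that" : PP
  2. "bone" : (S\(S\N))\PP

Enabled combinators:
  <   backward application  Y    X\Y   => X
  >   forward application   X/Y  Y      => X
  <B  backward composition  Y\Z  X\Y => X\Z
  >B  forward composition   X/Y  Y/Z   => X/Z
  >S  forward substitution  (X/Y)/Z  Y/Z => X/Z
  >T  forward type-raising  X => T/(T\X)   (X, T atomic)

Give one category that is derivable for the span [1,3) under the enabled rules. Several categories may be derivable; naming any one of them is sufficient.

S\(S\N)

[0,3] S   <
  [0,1] "read" : S\N
  [1,3] S\(S\N)   <
    [1,2] "that" : PP
    [2,3] "bone" : (S\(S\N))\PP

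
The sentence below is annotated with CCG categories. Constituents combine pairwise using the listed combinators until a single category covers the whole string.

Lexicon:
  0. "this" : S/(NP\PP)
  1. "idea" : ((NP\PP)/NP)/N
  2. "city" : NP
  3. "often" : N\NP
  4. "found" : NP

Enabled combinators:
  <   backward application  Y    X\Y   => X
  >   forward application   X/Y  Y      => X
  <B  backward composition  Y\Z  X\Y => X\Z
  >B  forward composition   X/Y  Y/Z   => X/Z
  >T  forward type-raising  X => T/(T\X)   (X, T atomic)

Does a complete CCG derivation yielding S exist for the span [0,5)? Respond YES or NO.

[0,5] S   >
  [0,1] "this" : S/(NP\PP)
  [1,5] NP\PP   >
    [1,4] (NP\PP)/NP   >
      [1,2] "idea" : ((NP\PP)/NP)/N
      [2,4] N   >
        [2,3] N/(N\NP)   >T
          [2,3] "city" : NP
        [3,4] "often" : N\NP
    [4,5] "found" : NP

YES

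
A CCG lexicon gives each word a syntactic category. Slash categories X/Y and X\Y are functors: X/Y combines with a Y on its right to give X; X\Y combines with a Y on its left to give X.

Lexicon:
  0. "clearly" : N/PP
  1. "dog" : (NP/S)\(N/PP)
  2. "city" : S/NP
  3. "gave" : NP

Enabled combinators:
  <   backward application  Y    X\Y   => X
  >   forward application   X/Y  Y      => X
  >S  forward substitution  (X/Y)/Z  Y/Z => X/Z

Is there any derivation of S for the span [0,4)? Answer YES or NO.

NO

N/PP (NP/S)\(N/PP) S/NP NP
CKY chart[0,4] = {NP}; S ∉ chart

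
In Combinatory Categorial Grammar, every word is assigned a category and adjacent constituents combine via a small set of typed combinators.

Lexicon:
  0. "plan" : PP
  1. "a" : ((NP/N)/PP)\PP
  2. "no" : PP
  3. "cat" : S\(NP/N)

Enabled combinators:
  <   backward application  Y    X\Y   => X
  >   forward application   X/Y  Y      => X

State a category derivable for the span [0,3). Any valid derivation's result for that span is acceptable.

NP/N

[0,4] S   <
  [0,3] NP/N   >
    [0,2] (NP/N)/PP   <
      [0,1] "plan" : PP
      [1,2] "a" : ((NP/N)/PP)\PP
    [2,3] "no" : PP
  [3,4] "cat" : S\(NP/N)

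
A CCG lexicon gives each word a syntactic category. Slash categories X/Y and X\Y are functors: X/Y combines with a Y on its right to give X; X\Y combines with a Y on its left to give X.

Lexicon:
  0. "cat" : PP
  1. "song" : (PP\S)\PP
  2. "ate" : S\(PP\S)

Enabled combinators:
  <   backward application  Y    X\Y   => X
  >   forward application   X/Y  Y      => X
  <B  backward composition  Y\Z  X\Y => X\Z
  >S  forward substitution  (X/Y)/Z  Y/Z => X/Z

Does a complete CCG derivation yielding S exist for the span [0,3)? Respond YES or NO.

[0,3] S   <
  [0,1] "cat" : PP
  [1,3] S\PP   <B
    [1,2] "song" : (PP\S)\PP
    [2,3] "ate" : S\(PP\S)

YES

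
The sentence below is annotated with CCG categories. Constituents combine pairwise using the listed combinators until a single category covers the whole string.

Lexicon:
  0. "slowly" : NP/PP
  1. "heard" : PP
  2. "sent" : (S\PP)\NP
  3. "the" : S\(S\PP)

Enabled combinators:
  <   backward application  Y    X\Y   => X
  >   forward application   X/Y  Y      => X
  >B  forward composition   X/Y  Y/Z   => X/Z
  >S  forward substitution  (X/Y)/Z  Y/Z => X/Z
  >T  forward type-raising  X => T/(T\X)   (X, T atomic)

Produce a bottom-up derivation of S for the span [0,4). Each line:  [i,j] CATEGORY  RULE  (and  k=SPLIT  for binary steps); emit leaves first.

[0,4] S   <
  [0,3] S\PP   <
    [0,2] NP   >
      [0,1] "slowly" : NP/PP
      [1,2] "heard" : PP
    [2,3] "sent" : (S\PP)\NP
  [3,4] "the" : S\(S\PP)

[0,1] NP/PP  lex  "slowly"
[1,2] PP  lex  "heard"
[0,2] NP  >  k=1
[2,3] (S\PP)\NP  lex  "sent"
[0,3] S\PP  <  k=2
[3,4] S\(S\PP)  lex  "the"
[0,4] S  <  k=3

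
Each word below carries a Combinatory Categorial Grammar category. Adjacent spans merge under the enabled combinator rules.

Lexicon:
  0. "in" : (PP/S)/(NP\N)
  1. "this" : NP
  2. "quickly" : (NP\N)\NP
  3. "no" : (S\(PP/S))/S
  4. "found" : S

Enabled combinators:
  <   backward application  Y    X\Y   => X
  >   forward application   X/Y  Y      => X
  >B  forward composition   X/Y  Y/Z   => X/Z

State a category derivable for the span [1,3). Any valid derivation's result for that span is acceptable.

NP\N

[0,5] S   <
  [0,3] PP/S   >
    [0,1] "in" : (PP/S)/(NP\N)
    [1,3] NP\N   <
      [1,2] "this" : NP
      [2,3] "quickly" : (NP\N)\NP
  [3,5] S\(PP/S)   >
    [3,4] "no" : (S\(PP/S))/S
    [4,5] "found" : S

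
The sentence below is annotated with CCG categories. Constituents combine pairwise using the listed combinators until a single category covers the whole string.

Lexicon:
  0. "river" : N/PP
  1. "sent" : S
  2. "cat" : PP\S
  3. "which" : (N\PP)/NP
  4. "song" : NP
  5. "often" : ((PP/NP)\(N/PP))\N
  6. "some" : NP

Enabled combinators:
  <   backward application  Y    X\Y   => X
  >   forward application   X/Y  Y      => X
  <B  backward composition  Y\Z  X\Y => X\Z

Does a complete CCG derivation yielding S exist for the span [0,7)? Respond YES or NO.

N/PP S PP\S (N\PP)/NP NP ((PP/NP)\(N/PP))\N NP
CKY chart[0,7] = {PP}; S ∉ chart

NO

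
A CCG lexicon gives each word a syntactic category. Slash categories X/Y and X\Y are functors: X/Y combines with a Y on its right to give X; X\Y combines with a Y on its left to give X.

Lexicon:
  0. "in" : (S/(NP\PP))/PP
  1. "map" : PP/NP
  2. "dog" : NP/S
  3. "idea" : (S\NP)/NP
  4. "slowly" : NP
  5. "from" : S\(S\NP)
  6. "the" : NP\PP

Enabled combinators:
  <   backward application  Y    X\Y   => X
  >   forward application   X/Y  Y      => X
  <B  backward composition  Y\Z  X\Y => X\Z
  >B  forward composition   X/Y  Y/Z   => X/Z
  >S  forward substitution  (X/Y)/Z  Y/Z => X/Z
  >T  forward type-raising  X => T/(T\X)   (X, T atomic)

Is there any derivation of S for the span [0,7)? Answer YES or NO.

YES

[0,7] S   >
  [0,6] S/(NP\PP)   >
    [0,1] "in" : (S/(NP\PP))/PP
    [1,6] PP   >
      [1,3] PP/S   >B
        [1,2] "map" : PP/NP
        [2,3] "dog" : NP/S
      [3,6] S   <
        [3,5] S\NP   >
          [3,4] "idea" : (S\NP)/NP
          [4,5] "slowly" : NP
        [5,6] "from" : S\(S\NP)
  [6,7] "the" : NP\PP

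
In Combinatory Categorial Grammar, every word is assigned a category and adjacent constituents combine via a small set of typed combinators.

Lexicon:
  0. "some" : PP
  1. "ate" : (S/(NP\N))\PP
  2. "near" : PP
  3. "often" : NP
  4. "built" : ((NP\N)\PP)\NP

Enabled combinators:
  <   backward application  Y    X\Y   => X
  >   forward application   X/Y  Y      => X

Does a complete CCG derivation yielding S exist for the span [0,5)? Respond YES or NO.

YES

[0,5] S   >
  [0,2] S/(NP\N)   <
    [0,1] "some" : PP
    [1,2] "ate" : (S/(NP\N))\PP
  [2,5] NP\N   <
    [2,3] "near" : PP
    [3,5] (NP\N)\PP   <
      [3,4] "often" : NP
      [4,5] "built" : ((NP\N)\PP)\NP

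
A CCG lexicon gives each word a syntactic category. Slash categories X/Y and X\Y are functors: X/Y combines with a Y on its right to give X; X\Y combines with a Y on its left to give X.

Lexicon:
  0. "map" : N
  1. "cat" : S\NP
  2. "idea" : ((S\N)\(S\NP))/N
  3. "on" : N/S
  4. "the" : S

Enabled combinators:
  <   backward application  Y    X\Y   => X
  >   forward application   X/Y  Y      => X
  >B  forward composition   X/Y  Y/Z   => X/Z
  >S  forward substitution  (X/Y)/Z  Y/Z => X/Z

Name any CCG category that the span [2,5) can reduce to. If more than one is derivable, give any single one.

[0,5] S   <
  [0,1] "map" : N
  [1,5] S\N   <
    [1,2] "cat" : S\NP
    [2,5] (S\N)\(S\NP)   >
      [2,3] "idea" : ((S\N)\(S\NP))/N
      [3,5] N   >
        [3,4] "on" : N/S
        [4,5] "the" : S

(S\N)\(S\NP)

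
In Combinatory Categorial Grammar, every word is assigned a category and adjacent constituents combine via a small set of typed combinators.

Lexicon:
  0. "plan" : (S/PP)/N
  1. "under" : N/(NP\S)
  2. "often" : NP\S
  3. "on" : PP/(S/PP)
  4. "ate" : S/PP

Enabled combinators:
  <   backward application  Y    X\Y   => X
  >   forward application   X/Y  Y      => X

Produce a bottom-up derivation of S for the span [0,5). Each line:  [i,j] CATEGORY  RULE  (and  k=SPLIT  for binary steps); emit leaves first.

[0,5] S   >
  [0,3] S/PP   >
    [0,1] "plan" : (S/PP)/N
    [1,3] N   >
      [1,2] "under" : N/(NP\S)
      [2,3] "often" : NP\S
  [3,5] PP   >
    [3,4] "on" : PP/(S/PP)
    [4,5] "ate" : S/PP

[0,1] (S/PP)/N  lex  "plan"
[1,2] N/(NP\S)  lex  "under"
[2,3] NP\S  lex  "often"
[1,3] N  >  k=2
[0,3] S/PP  >  k=1
[3,4] PP/(S/PP)  lex  "on"
[4,5] S/PP  lex  "ate"
[3,5] PP  >  k=4
[0,5] S  >  k=3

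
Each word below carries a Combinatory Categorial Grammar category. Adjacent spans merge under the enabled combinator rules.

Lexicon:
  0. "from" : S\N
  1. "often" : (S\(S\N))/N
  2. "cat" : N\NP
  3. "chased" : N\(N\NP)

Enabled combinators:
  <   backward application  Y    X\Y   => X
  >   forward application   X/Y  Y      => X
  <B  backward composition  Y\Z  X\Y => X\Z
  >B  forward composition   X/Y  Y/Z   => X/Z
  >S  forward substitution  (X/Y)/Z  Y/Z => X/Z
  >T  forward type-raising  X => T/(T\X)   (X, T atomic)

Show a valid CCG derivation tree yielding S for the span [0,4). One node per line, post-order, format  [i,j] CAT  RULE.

[0,4] S   <
  [0,1] "from" : S\N
  [1,4] S\(S\N)   >
    [1,2] "often" : (S\(S\N))/N
    [2,4] N   <
      [2,3] "cat" : N\NP
      [3,4] "chased" : N\(N\NP)

[0,1] S\N  lex  "from"
[1,2] (S\(S\N))/N  lex  "often"
[2,3] N\NP  lex  "cat"
[3,4] N\(N\NP)  lex  "chased"
[2,4] N  <  k=3
[1,4] S\(S\N)  >  k=2
[0,4] S  <  k=1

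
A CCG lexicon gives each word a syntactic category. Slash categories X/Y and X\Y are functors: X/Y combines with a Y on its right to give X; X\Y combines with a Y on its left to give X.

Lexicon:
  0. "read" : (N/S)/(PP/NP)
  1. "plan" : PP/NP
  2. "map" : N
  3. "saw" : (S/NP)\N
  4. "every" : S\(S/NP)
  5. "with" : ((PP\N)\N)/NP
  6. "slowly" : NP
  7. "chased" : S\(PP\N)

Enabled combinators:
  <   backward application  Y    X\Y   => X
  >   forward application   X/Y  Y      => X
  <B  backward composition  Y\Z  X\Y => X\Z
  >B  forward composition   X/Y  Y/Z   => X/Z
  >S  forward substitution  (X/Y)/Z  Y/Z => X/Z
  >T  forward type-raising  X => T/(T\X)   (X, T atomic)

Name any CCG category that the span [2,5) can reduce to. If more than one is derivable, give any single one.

S

[0,8] S   <
  [0,5] N   >
    [0,2] N/S   >
      [0,1] "read" : (N/S)/(PP/NP)
      [1,2] "plan" : PP/NP
    [2,5] S   <
      [2,3] "map" : N
      [3,5] S\N   <B
        [3,4] "saw" : (S/NP)\N
        [4,5] "every" : S\(S/NP)
  [5,8] S\N   <B
    [5,7] (PP\N)\N   >
      [5,6] "with" : ((PP\N)\N)/NP
      [6,7] "slowly" : NP
    [7,8] "chased" : S\(PP\N)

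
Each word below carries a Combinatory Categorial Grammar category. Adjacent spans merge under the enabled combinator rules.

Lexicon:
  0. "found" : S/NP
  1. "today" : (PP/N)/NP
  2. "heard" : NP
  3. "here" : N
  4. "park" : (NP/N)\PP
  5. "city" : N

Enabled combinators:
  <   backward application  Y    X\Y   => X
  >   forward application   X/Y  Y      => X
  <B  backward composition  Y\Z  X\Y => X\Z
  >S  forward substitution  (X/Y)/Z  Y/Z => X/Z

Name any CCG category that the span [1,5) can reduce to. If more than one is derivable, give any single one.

NP/N

[0,6] S   >
  [0,1] "found" : S/NP
  [1,6] NP   >
    [1,5] NP/N   <
      [1,4] PP   >
        [1,3] PP/N   >
          [1,2] "today" : (PP/N)/NP
          [2,3] "heard" : NP
        [3,4] "here" : N
      [4,5] "park" : (NP/N)\PP
    [5,6] "city" : N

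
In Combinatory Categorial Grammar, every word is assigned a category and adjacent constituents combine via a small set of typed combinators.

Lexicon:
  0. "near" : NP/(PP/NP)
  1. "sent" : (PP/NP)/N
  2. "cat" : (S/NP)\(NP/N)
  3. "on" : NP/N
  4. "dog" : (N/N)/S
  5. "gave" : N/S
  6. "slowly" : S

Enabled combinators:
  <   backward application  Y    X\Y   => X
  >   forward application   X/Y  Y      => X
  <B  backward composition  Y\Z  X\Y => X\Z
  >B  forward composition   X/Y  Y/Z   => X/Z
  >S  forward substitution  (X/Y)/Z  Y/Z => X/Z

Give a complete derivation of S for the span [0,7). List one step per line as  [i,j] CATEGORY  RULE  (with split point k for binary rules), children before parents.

[0,7] S   >
  [0,4] S/N   >B
    [0,3] S/NP   <
      [0,2] NP/N   >B
        [0,1] "near" : NP/(PP/NP)
        [1,2] "sent" : (PP/NP)/N
      [2,3] "cat" : (S/NP)\(NP/N)
    [3,4] "on" : NP/N
  [4,7] N   >
    [4,6] N/S   >S
      [4,5] "dog" : (N/N)/S
      [5,6] "gave" : N/S
    [6,7] "slowly" : S

[0,1] NP/(PP/NP)  lex  "near"
[1,2] (PP/NP)/N  lex  "sent"
[0,2] NP/N  >B  k=1
[2,3] (S/NP)\(NP/N)  lex  "cat"
[0,3] S/NP  <  k=2
[3,4] NP/N  lex  "on"
[0,4] S/N  >B  k=3
[4,5] (N/N)/S  lex  "dog"
[5,6] N/S  lex  "gave"
[4,6] N/S  >S  k=5
[6,7] S  lex  "slowly"
[4,7] N  >  k=6
[0,7] S  >  k=4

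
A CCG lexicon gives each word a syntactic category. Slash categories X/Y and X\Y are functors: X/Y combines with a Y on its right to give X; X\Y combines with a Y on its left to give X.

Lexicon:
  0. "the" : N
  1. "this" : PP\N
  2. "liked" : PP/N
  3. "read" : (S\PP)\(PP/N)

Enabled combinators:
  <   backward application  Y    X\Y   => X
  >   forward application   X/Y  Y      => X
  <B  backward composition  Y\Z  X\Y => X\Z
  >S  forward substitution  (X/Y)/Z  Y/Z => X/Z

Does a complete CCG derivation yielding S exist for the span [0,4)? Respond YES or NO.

YES

[0,4] S   <
  [0,2] PP   <
    [0,1] "the" : N
    [1,2] "this" : PP\N
  [2,4] S\PP   <
    [2,3] "liked" : PP/N
    [3,4] "read" : (S\PP)\(PP/N)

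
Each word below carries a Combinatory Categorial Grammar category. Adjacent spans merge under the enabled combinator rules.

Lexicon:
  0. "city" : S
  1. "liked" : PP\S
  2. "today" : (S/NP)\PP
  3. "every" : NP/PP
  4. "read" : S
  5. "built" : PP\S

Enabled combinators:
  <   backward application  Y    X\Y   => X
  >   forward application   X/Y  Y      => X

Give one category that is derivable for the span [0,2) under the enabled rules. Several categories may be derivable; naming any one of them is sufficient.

[0,6] S   >
  [0,3] S/NP   <
    [0,2] PP   <
      [0,1] "city" : S
      [1,2] "liked" : PP\S
    [2,3] "today" : (S/NP)\PP
  [3,6] NP   >
    [3,4] "every" : NP/PP
    [4,6] PP   <
      [4,5] "read" : S
      [5,6] "built" : PP\S

PP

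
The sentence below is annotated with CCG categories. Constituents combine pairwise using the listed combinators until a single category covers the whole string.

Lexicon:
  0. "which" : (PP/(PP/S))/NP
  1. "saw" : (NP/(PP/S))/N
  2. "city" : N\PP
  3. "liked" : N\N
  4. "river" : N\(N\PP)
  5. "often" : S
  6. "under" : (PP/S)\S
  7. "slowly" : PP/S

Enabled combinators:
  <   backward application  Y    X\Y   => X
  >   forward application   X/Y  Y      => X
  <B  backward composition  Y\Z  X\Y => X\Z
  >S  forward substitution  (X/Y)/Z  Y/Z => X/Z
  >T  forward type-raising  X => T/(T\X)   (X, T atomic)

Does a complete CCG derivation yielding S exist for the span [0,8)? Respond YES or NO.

NO

(PP/(PP/S))/NP (NP/(PP/S))/N N\PP N\N N\(N\PP) S (PP/S)\S PP/S
CKY chart[0,8] = {N/(N\PP), NP/(NP\PP), PP, PP/(PP\PP), S/(S\PP)}; S ∉ chart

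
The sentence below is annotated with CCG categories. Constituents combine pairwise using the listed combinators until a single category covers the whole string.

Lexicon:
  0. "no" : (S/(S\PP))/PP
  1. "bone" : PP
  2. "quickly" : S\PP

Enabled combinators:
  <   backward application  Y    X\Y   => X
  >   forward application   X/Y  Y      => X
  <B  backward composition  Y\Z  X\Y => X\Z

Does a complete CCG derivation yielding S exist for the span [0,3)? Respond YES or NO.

[0,3] S   >
  [0,2] S/(S\PP)   >
    [0,1] "no" : (S/(S\PP))/PP
    [1,2] "bone" : PP
  [2,3] "quickly" : S\PP

YES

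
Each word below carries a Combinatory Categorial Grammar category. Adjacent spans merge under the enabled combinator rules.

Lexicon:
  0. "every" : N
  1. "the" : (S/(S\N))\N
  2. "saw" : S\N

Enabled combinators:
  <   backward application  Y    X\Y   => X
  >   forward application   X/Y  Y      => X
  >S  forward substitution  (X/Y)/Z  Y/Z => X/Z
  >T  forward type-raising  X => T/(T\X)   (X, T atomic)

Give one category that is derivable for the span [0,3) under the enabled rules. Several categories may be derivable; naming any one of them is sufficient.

S

[0,3] S   >
  [0,2] S/(S\N)   <
    [0,1] "every" : N
    [1,2] "the" : (S/(S\N))\N
  [2,3] "saw" : S\N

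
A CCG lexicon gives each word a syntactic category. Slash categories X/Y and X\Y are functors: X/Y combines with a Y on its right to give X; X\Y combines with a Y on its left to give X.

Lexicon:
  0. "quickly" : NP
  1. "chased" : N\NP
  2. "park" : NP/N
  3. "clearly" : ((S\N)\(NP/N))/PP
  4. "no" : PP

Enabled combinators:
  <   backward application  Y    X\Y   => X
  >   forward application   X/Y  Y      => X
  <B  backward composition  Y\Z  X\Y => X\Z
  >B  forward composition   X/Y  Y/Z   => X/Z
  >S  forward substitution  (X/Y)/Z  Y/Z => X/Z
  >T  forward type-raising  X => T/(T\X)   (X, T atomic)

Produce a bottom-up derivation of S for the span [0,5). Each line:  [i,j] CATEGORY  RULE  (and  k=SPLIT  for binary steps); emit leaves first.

[0,5] S   <
  [0,2] N   <
    [0,1] "quickly" : NP
    [1,2] "chased" : N\NP
  [2,5] S\N   <
    [2,3] "park" : NP/N
    [3,5] (S\N)\(NP/N)   >
      [3,4] "clearly" : ((S\N)\(NP/N))/PP
      [4,5] "no" : PP

[0,1] NP  lex  "quickly"
[1,2] N\NP  lex  "chased"
[0,2] N  <  k=1
[2,3] NP/N  lex  "park"
[3,4] ((S\N)\(NP/N))/PP  lex  "clearly"
[4,5] PP  lex  "no"
[3,5] (S\N)\(NP/N)  >  k=4
[2,5] S\N  <  k=3
[0,5] S  <  k=2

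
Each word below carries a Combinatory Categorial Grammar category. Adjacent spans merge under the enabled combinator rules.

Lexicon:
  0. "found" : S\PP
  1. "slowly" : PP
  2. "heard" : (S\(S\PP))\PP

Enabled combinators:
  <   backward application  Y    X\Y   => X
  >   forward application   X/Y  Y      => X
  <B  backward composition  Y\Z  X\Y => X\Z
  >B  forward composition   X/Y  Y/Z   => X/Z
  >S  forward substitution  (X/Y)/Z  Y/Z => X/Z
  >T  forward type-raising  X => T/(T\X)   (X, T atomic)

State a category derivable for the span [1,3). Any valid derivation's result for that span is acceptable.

S\(S\PP)

[0,3] S   <
  [0,1] "found" : S\PP
  [1,3] S\(S\PP)   <
    [1,2] "slowly" : PP
    [2,3] "heard" : (S\(S\PP))\PP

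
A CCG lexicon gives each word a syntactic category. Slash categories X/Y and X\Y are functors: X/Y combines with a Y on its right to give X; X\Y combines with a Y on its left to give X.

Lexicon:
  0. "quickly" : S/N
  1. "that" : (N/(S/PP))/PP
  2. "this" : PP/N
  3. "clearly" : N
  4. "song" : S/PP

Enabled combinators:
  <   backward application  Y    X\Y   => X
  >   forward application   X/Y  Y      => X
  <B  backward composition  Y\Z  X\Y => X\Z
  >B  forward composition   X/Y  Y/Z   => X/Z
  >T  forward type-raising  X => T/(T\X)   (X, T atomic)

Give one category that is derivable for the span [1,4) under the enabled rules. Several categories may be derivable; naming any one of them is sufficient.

[0,5] S   >
  [0,1] "quickly" : S/N
  [1,5] N   >
    [1,4] N/(S/PP)   >
      [1,2] "that" : (N/(S/PP))/PP
      [2,4] PP   >
        [2,3] "this" : PP/N
        [3,4] "clearly" : N
    [4,5] "song" : S/PP

N/(S/PP)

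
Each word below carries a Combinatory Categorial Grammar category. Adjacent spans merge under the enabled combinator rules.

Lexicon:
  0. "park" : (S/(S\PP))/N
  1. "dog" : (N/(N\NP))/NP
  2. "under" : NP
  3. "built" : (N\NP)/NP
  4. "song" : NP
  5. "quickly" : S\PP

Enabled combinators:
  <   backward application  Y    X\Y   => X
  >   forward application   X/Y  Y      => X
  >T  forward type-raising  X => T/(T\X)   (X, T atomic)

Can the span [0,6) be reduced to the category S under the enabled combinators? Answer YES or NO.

YES

[0,6] S   >
  [0,5] S/(S\PP)   >
    [0,1] "park" : (S/(S\PP))/N
    [1,5] N   >
      [1,3] N/(N\NP)   >
        [1,2] "dog" : (N/(N\NP))/NP
        [2,3] "under" : NP
      [3,5] N\NP   >
        [3,4] "built" : (N\NP)/NP
        [4,5] "song" : NP
  [5,6] "quickly" : S\PP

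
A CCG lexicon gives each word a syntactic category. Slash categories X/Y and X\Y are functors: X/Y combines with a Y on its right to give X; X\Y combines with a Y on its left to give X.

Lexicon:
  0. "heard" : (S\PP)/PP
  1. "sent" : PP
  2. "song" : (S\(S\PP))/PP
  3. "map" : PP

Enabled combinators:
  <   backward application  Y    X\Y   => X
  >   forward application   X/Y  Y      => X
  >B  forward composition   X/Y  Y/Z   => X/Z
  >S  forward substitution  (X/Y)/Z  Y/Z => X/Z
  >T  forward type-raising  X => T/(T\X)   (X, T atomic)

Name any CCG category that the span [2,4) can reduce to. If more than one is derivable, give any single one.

[0,4] S   <
  [0,2] S\PP   >
    [0,1] "heard" : (S\PP)/PP
    [1,2] "sent" : PP
  [2,4] S\(S\PP)   >
    [2,3] "song" : (S\(S\PP))/PP
    [3,4] "map" : PP

S\(S\PP)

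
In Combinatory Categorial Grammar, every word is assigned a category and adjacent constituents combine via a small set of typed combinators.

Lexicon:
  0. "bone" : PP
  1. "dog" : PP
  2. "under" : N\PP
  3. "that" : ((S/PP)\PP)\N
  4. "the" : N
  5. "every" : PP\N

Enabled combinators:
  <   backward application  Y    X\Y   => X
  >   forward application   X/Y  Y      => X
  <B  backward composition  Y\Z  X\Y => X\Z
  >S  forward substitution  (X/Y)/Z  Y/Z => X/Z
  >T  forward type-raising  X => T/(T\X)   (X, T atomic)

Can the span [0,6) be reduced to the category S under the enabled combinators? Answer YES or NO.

YES

[0,6] S   >
  [0,4] S/PP   <
    [0,1] "bone" : PP
    [1,4] (S/PP)\PP   <
      [1,3] N   <
        [1,2] "dog" : PP
        [2,3] "under" : N\PP
      [3,4] "that" : ((S/PP)\PP)\N
  [4,6] PP   >
    [4,5] PP/(PP\N)   >T
      [4,5] "the" : N
    [5,6] "every" : PP\N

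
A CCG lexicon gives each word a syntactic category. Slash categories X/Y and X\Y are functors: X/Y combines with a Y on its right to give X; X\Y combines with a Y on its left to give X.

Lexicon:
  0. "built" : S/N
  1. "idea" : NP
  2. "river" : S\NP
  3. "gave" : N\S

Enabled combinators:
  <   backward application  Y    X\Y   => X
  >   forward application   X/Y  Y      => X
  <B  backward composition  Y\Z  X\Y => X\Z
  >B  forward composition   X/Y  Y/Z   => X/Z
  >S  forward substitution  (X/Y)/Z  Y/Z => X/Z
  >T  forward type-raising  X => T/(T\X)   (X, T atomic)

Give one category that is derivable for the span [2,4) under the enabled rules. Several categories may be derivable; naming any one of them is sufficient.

[0,4] S   >
  [0,1] "built" : S/N
  [1,4] N   <
    [1,2] "idea" : NP
    [2,4] N\NP   <B
      [2,3] "river" : S\NP
      [3,4] "gave" : N\S

N\NP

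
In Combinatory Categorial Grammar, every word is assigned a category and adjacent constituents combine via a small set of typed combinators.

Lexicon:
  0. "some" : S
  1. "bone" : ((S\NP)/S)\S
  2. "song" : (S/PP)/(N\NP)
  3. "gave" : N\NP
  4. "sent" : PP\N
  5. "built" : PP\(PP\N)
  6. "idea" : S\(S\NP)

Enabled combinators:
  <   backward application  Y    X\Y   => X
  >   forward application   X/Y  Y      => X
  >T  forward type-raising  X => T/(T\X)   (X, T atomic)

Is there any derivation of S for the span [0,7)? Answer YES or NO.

[0,7] S   <
  [0,6] S\NP   >
    [0,2] (S\NP)/S   <
      [0,1] "some" : S
      [1,2] "bone" : ((S\NP)/S)\S
    [2,6] S   >
      [2,4] S/PP   >
        [2,3] "song" : (S/PP)/(N\NP)
        [3,4] "gave" : N\NP
      [4,6] PP   <
        [4,5] "sent" : PP\N
        [5,6] "built" : PP\(PP\N)
  [6,7] "idea" : S\(S\NP)

YES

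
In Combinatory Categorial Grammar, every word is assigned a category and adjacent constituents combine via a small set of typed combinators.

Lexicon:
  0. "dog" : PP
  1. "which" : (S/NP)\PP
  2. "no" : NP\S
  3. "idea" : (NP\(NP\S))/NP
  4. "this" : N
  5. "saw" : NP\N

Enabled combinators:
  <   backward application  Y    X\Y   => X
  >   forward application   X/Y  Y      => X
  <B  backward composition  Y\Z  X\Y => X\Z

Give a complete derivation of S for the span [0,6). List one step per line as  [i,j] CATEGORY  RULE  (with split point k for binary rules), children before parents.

[0,6] S   >
  [0,2] S/NP   <
    [0,1] "dog" : PP
    [1,2] "which" : (S/NP)\PP
  [2,6] NP   <
    [2,3] "no" : NP\S
    [3,6] NP\(NP\S)   >
      [3,4] "idea" : (NP\(NP\S))/NP
      [4,6] NP   <
        [4,5] "this" : N
        [5,6] "saw" : NP\N

[0,1] PP  lex  "dog"
[1,2] (S/NP)\PP  lex  "which"
[0,2] S/NP  <  k=1
[2,3] NP\S  lex  "no"
[3,4] (NP\(NP\S))/NP  lex  "idea"
[4,5] N  lex  "this"
[5,6] NP\N  lex  "saw"
[4,6] NP  <  k=5
[3,6] NP\(NP\S)  >  k=4
[2,6] NP  <  k=3
[0,6] S  >  k=2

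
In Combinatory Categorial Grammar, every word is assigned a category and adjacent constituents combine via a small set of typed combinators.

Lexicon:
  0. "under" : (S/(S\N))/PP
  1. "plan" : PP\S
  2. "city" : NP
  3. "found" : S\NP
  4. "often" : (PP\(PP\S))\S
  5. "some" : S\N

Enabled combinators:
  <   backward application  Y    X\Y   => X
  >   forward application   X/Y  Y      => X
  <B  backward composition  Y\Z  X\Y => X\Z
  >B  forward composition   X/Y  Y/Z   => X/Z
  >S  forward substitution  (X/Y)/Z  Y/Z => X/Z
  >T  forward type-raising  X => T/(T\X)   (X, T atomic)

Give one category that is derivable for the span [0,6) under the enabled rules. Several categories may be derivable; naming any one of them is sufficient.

[0,6] S   >
  [0,5] S/(S\N)   >
    [0,1] "under" : (S/(S\N))/PP
    [1,5] PP   <
      [1,2] "plan" : PP\S
      [2,5] PP\(PP\S)   <
        [2,4] S   <
          [2,3] "city" : NP
          [3,4] "found" : S\NP
        [4,5] "often" : (PP\(PP\S))\S
  [5,6] "some" : S\N

S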